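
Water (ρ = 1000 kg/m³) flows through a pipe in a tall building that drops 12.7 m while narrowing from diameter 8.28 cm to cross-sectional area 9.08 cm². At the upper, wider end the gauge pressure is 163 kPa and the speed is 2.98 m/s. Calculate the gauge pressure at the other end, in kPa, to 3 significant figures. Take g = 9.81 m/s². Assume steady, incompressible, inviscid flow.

P₂ = 136 kPa

Mass conservation (A₁v₁ = A₂v₂) gives v₂ = 2.98 × 53.8/9.08 = 17.7 m/s.
Applying Bernoulli between the two ends and solving for P₂: P₂ = P₁ + ½ρ(v₁² − v₂²) − ρgΔh.
P₂ = 163000 + ½·1000·(2.98² − 17.7²) − 1000·9.81·(−12.7) = 163000 + (-152000) − (-125000) = 136000 Pa.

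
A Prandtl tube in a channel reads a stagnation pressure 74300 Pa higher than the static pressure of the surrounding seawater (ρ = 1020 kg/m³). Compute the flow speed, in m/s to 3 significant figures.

Bernoulli between the free stream and the stagnation point: ½ρv² = P_stag − P_static.
v = √(2ΔP/ρ) = √(2·74300/1020) = 12.1 m/s.

v = 12.1 m/s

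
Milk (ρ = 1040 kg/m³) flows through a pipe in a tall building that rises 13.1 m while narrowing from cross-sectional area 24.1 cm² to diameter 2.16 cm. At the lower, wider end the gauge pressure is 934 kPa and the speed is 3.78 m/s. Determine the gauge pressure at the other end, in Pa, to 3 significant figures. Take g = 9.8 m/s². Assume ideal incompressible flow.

P₂ = 487000 Pa

Continuity gives A₁v₁ = A₂v₂, so v₂ = (24.1 cm²)/(3.66 cm²) × 3.78 m/s = 24.9 m/s.
Energy conservation along the streamline gives P₂ = P₁ − ½ρ(v₂² − v₁²) − ρg(h₂ − h₁).
P₂ = 934000 + ½·1040·(3.78² − 24.9²) − 1040·9.8·(+13.1) = 934000 + (-314000) − (134000) = 487000 Pa.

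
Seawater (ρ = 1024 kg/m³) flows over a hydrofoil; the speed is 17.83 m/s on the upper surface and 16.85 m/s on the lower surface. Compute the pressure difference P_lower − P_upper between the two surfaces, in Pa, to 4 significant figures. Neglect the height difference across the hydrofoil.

With negligible Δh, P + ½ρv² is constant, so P_low − P_up = ½ρ(v_up² − v_low²).
ΔP = ½·1024·(17.83² − 16.85²) = 17400 Pa.

ΔP ≈ 17400 Pa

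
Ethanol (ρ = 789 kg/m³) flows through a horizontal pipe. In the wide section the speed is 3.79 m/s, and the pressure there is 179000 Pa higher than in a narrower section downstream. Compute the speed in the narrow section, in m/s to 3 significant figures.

21.6 m/s

With h₁ = h₂, rearranging Bernoulli gives v₂ = √(v₁² + 2ΔP/ρ).
v₂ = √(3.79² + 2·179000/789) = √(14.4 + 454) = 21.6 m/s.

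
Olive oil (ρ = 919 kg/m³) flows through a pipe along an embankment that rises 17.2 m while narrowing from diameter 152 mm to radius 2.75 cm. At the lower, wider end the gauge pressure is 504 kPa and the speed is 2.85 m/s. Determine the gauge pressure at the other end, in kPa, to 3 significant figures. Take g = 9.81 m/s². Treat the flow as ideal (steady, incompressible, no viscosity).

By continuity, v₂ = v₁·A₁/A₂ = 2.85·(181/23.8) = 21.8 m/s.
Bernoulli: P₁ + ½ρv₁² + ρg h₁ = P₂ + ½ρv₂² + ρg h₂, so P₂ = P₁ + ½ρ(v₁² − v₂²) − ρg(h₂ − h₁).
P₂ = 504000 + ½·919·(2.85² − 21.8²) − 919·9.81·(+17.2) = 504000 + (-214000) − (155000) = 135000 Pa.

P₂ = 135 kPa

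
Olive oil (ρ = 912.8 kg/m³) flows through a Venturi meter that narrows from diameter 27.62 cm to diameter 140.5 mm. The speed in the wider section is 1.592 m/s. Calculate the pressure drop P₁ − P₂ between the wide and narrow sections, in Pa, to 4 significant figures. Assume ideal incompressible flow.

16120 Pa

The volume flow rate is constant, so v₂ = (A₁/A₂)v₁ = (599.2/155.0)·1.592 = 6.152 m/s.
Bernoulli (h₁ = h₂): P₁ − P₂ = ½ρ(v₂² − v₁²).
P₁ − P₂ = ½·912.8·(6.152² − 1.592²) = ½·912.8·35.32 = 16120 Pa.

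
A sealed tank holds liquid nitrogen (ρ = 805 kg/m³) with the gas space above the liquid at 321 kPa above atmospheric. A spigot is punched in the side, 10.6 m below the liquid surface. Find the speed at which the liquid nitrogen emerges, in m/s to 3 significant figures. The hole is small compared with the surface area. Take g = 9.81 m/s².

v ≈ 31.7 m/s

Take point 1 at the surface (v₁ ≈ 0) and point 2 at the hole (at atmospheric pressure). Bernoulli: P₁ + ρg h = P_atm + ½ρv₂².
With P₁ − P_atm = 321000 Pa, v₂ = √(2gh + 2ΔP/ρ) = √(2·9.81·10.6 + 2·321000/805) = 31.7 m/s.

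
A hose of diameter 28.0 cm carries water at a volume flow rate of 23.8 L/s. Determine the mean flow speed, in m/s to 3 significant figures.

v ≈ 0.387 m/s

Q = 23.8 L/s = 0.0238 m³/s.
v = Q/A = 0.0238 / 0.0616 = 0.387 m/s.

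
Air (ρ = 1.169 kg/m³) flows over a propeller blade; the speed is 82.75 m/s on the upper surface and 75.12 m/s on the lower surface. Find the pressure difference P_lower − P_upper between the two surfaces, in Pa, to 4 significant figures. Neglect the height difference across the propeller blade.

704.1 Pa

Bernoulli (same height): P_lower − P_upper = ½ρ(v_upper² − v_lower²).
ΔP = ½·1.169·(82.75² − 75.12²) = 704.1 Pa.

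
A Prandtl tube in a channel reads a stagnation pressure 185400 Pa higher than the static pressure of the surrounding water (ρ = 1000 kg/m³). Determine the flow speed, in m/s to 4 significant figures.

The dynamic pressure equals the rise in static pressure at the stagnation point: ΔP = ½ρv².
v = √(2ΔP/ρ) = √(2·185400/1000) = 19.26 m/s.

v ≈ 19.26 m/s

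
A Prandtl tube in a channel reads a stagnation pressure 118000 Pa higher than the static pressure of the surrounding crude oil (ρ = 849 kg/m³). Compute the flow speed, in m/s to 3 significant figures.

v ≈ 16.7 m/s

The dynamic pressure equals the rise in static pressure at the stagnation point: ΔP = ½ρv².
v = √(2ΔP/ρ) = √(2·118000/849) = 16.7 m/s.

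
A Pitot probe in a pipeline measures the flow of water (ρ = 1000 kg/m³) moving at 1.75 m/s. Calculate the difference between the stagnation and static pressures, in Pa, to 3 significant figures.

Bernoulli between the free stream and the stagnation point: ½ρv² = P_stag − P_static.
ΔP = ½·1000·1.75² = 1530 Pa.

ΔP ≈ 1530 Pa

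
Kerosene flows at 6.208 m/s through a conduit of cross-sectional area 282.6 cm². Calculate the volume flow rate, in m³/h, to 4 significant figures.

631.6 m³/h

Q = A·v = 0.02826 m² × 6.208 m/s = 0.1754 m³/s.
Converting: 0.1754 m³/s × 3600 = 631.6 m³/h.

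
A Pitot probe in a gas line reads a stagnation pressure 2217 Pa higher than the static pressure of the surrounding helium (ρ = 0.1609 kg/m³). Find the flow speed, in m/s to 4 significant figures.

At the stagnation point the flow is brought to rest, so Bernoulli gives P_stag − P_static = ½ρv².
v = √(2ΔP/ρ) = √(2·2217/0.1609) = 166.0 m/s.

v = 166.0 m/s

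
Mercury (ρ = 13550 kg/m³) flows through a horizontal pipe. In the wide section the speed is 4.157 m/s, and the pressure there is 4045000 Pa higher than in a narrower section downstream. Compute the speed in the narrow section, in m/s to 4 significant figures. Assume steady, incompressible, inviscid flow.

Horizontal Bernoulli: P₁ + ½ρv₁² = P₂ + ½ρv₂², so v₂² = v₁² + 2(P₁ − P₂)/ρ.
v₂ = √(4.157² + 2·4045000/13550) = √(17.28 + 597.0) = 24.79 m/s.

v₂ ≈ 24.79 m/s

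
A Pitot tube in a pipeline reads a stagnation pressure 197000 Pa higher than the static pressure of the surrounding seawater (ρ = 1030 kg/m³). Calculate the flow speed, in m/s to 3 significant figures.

Bernoulli between the free stream and the stagnation point: ½ρv² = P_stag − P_static.
v = √(2ΔP/ρ) = √(2·197000/1030) = 19.6 m/s.

19.6 m/s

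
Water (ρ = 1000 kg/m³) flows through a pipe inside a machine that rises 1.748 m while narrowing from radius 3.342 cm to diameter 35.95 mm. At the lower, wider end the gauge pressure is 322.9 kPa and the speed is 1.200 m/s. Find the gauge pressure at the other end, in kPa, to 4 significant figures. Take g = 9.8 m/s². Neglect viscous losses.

P₂ ≈ 297.9 kPa

The volume flow rate is constant, so v₂ = (A₁/A₂)v₁ = (35.09/10.15)·1.200 = 4.148 m/s.
Bernoulli: P₁ + ½ρv₁² + ρg h₁ = P₂ + ½ρv₂² + ρg h₂, so P₂ = P₁ + ½ρ(v₁² − v₂²) − ρg(h₂ − h₁).
P₂ = 322900 + ½·1000·(1.200² − 4.148²) − 1000·9.8·(+1.748) = 322900 + (-7884) − (17130) = 297900 Pa.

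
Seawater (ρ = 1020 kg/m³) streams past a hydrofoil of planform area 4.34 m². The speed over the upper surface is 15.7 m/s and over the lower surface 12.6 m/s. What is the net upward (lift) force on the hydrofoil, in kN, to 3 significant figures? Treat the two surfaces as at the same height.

The faster flow above has the lower pressure; Bernoulli (same height) gives ΔP = ½ρ(v_up² − v_low²).
ΔP = ½·1020·(15.7² − 12.6²) = 44700 Pa.
Lift = ΔP · A = 44700 × 4.34 = 194000 N.

F = 194 kN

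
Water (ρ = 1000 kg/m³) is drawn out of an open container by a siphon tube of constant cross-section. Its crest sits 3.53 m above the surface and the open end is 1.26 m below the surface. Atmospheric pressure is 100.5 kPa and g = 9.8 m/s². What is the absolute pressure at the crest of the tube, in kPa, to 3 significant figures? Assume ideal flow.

Bernoulli surface→outlet gives ½v² = g·h_out, so v = √(2·9.8·1.26) = 4.97 m/s.
The bore is uniform, so the speed at the crest is the same v. Bernoulli surface→crest: P_atm = P_top + ½ρv² + ρg·h_top.
P_top = 100500 − ½·1000·4.97² − 1000·9.8·3.53 = 53600 Pa.

P_top ≈ 53.6 kPa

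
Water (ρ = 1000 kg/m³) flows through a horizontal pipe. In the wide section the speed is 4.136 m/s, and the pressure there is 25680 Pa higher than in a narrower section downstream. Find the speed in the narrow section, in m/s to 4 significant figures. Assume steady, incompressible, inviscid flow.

v₂ ≈ 8.274 m/s

Horizontal Bernoulli: P₁ + ½ρv₁² = P₂ + ½ρv₂², so v₂² = v₁² + 2(P₁ − P₂)/ρ.
v₂ = √(4.136² + 2·25680/1000) = √(17.11 + 51.36) = 8.274 m/s.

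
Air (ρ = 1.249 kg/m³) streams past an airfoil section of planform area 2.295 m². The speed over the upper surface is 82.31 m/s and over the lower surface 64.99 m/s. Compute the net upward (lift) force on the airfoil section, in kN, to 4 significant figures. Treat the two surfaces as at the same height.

The faster flow above has the lower pressure; Bernoulli (same height) gives ΔP = ½ρ(v_up² − v_low²).
ΔP = ½·1.249·(82.31² − 64.99²) = 1593 Pa.
Lift = ΔP · A = 1593 × 2.295 = 3657 N.

3.657 kN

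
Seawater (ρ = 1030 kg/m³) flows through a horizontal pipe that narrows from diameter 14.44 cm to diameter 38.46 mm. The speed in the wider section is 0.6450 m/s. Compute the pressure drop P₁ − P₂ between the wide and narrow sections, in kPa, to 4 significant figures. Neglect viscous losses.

By continuity, v₂ = v₁·A₁/A₂ = 0.6450·(163.8/11.62) = 9.092 m/s.
The pipe is horizontal, so Bernoulli reduces to P₁ + ½ρv₁² = P₂ + ½ρv₂².
P₁ − P₂ = ½·1030·(9.092² − 0.6450²) = ½·1030·82.25 = 42360 Pa.

ΔP = 42.36 kPa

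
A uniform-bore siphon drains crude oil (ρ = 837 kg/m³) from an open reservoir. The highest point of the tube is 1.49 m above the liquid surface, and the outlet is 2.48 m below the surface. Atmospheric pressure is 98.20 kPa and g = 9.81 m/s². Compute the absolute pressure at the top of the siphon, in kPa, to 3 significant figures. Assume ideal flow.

65.6 kPa

The outlet speed comes from Torricelli: v = √(2g·2.48) = 6.98 m/s.
With constant cross-section the crest speed equals v; applying Bernoulli from the surface up to the crest, P_top = P_atm − ½ρv² − ρg·h_top.
P_top = 98200 − ½·837·6.98² − 837·9.81·1.49 = 65600 Pa.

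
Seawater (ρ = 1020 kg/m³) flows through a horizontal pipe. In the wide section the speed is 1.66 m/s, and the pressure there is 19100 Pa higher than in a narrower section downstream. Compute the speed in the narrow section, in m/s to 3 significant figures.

Along the level pipe P + ½ρv² is conserved, hence v₂² = v₁² + 2(P₁ − P₂)/ρ.
v₂ = √(1.66² + 2·19100/1020) = √(2.76 + 37.5) = 6.34 m/s.

v₂ ≈ 6.34 m/s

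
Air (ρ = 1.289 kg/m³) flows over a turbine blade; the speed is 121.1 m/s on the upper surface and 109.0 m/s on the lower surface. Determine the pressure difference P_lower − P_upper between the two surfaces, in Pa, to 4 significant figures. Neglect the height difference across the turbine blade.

ΔP ≈ 1794 Pa

The pressure is lower where the speed is higher: ΔP = ½ρ(v_up² − v_low²).
ΔP = ½·1.289·(121.1² − 109.0²) = 1794 Pa.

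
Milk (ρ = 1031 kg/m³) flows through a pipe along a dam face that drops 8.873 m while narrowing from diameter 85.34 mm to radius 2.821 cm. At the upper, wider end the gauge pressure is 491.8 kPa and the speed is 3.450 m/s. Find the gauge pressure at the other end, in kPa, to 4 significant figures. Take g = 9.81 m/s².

The volume flow rate is constant, so v₂ = (A₁/A₂)v₁ = (57.20/25.00)·3.450 = 7.893 m/s.
Bernoulli: P₁ + ½ρv₁² + ρg h₁ = P₂ + ½ρv₂² + ρg h₂, so P₂ = P₁ + ½ρ(v₁² − v₂²) − ρg(h₂ − h₁).
P₂ = 491800 + ½·1031·(3.450² − 7.893²) − 1031·9.81·(−8.873) = 491800 + (-25980) − (-89740) = 555600 Pa.

555.6 kPa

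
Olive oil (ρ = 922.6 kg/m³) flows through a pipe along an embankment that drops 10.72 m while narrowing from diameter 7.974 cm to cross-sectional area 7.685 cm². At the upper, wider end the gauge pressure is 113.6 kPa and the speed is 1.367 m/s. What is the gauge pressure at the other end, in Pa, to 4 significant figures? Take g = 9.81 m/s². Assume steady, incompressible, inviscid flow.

By continuity, v₂ = v₁·A₁/A₂ = 1.367·(49.94/7.685) = 8.883 m/s.
Energy conservation along the streamline gives P₂ = P₁ − ½ρ(v₂² − v₁²) − ρg(h₂ − h₁).
P₂ = 113600 + ½·922.6·(1.367² − 8.883²) − 922.6·9.81·(−10.72) = 113600 + (-35540) − (-97020) = 175100 Pa.

P₂ ≈ 175100 Pa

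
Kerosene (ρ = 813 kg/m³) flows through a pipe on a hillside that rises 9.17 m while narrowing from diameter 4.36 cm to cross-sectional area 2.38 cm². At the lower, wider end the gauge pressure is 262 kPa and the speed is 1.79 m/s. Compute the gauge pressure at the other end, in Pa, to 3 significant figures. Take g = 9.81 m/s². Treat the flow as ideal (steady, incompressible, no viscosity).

Mass conservation (A₁v₁ = A₂v₂) gives v₂ = 1.79 × 14.9/2.38 = 11.2 m/s.
Bernoulli: P₁ + ½ρv₁² + ρg h₁ = P₂ + ½ρv₂² + ρg h₂, so P₂ = P₁ + ½ρ(v₁² − v₂²) − ρg(h₂ − h₁).
P₂ = 262000 + ½·813·(1.79² − 11.2²) − 813·9.81·(+9.17) = 262000 + (-50000) − (73100) = 139000 Pa.

P₂ = 139000 Pa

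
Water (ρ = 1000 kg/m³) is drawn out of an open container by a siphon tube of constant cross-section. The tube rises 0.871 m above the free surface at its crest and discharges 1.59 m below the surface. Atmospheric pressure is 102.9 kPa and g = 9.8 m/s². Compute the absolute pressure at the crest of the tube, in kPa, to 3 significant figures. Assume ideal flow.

Bernoulli surface→outlet gives ½v² = g·h_out, so v = √(2·9.8·1.59) = 5.58 m/s.
With constant cross-section the crest speed equals v; applying Bernoulli from the surface up to the crest, P_top = P_atm − ½ρv² − ρg·h_top.
P_top = 102900 − ½·1000·5.58² − 1000·9.8·0.871 = 78800 Pa.

P_top ≈ 78.8 kPa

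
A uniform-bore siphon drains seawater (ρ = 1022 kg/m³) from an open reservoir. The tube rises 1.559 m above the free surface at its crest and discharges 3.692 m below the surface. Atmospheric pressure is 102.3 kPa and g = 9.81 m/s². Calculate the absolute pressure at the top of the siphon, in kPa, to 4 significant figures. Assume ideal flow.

P_top ≈ 49.65 kPa

The outlet speed comes from Torricelli: v = √(2g·3.692) = 8.511 m/s.
The bore is uniform, so the speed at the crest is the same v. Bernoulli surface→crest: P_atm = P_top + ½ρv² + ρg·h_top.
P_top = 102300 − ½·1022·8.511² − 1022·9.81·1.559 = 49650 Pa.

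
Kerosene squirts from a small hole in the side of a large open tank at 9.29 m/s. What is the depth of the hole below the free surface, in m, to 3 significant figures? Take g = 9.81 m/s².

Torricelli: v = √(2gh), so h = v²/(2g).
h = 9.29²/(2·9.81) = 86.3/19.62 = 4.40 m.

h = 4.40 m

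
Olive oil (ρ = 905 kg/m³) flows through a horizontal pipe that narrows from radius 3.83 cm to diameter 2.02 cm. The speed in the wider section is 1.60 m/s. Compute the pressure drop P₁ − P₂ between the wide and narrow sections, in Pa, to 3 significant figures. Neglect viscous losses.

By continuity, v₂ = v₁·A₁/A₂ = 1.60·(46.1/3.20) = 23.0 m/s.
The pipe is horizontal, so Bernoulli reduces to P₁ + ½ρv₁² = P₂ + ½ρv₂².
P₁ − P₂ = ½·905·(23.0² − 1.60²) = ½·905·527 = 238000 Pa.

ΔP ≈ 238000 Pa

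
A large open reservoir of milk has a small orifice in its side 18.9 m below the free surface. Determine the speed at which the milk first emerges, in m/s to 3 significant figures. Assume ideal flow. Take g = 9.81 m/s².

v = 19.3 m/s

The surface is effectively still and both ends are open, so ½v² = gh and v = √(2·9.81·18.9) = 19.3 m/s.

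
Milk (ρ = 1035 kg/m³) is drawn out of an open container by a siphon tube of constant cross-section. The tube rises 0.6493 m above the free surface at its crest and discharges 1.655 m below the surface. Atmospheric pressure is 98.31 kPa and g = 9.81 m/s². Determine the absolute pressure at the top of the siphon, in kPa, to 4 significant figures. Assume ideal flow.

P_top = 74.91 kPa

From the surface to the outlet (both open to atmosphere, surface at rest): v = √(2g·h_out) = √(2·9.81·1.655) = 5.698 m/s.
The bore is uniform, so the speed at the crest is the same v. Bernoulli surface→crest: P_atm = P_top + ½ρv² + ρg·h_top.
P_top = 98310 − ½·1035·5.698² − 1035·9.81·0.6493 = 74910 Pa.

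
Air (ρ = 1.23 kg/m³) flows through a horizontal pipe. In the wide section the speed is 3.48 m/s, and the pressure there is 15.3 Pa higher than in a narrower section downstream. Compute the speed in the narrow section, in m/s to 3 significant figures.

v₂ = 6.08 m/s

Horizontal Bernoulli: P₁ + ½ρv₁² = P₂ + ½ρv₂², so v₂² = v₁² + 2(P₁ − P₂)/ρ.
v₂ = √(3.48² + 2·15.3/1.23) = √(12.1 + 24.9) = 6.08 m/s.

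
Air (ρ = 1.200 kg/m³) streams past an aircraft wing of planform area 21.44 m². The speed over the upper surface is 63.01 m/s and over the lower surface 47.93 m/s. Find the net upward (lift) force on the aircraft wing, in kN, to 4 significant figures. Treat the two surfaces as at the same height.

With equal heights on the two surfaces, Bernoulli gives P_lower − P_upper = ½ρ(v_upper² − v_lower²).
ΔP = ½·1.200·(63.01² − 47.93²) = 1004 Pa.
Lift = ΔP · A = 1004 × 21.44 = 21520 N.

F ≈ 21.52 kN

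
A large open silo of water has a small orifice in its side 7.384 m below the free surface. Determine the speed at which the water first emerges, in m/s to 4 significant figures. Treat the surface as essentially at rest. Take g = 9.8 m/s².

12.03 m/s

With the surface at rest and both surface and jet at atmospheric pressure, Bernoulli gives ρg h = ½ρv², so v = √(2gh) = √(2·9.8·7.384) = 12.03 m/s.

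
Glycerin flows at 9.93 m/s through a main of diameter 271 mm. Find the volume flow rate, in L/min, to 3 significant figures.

Q = A·v = 0.0577 m² × 9.93 m/s = 0.573 m³/s.
Converting: 0.573 m³/s × 60000 = 34400 L/min.

Q = 34400 L/min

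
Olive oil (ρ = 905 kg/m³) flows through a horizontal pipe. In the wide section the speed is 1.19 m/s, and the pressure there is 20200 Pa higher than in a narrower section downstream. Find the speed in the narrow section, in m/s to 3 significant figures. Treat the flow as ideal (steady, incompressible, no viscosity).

With h₁ = h₂, rearranging Bernoulli gives v₂ = √(v₁² + 2ΔP/ρ).
v₂ = √(1.19² + 2·20200/905) = √(1.42 + 44.6) = 6.79 m/s.

v₂ ≈ 6.79 m/s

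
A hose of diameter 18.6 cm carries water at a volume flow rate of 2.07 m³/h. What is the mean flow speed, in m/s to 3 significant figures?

Q = 2.07 m³/h = 0.000575 m³/s.
v = Q/A = 0.000575 / 0.0272 = 0.0212 m/s.

0.0212 m/s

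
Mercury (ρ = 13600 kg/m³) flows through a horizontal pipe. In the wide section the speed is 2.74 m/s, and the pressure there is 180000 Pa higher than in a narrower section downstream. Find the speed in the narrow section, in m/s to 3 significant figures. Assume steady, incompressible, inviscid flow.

v₂ ≈ 5.83 m/s

With h₁ = h₂, rearranging Bernoulli gives v₂ = √(v₁² + 2ΔP/ρ).
v₂ = √(2.74² + 2·180000/13600) = √(7.51 + 26.5) = 5.83 m/s.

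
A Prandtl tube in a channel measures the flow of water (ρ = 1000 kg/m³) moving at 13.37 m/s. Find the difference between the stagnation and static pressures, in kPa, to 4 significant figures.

Bernoulli between the free stream and the stagnation point: ½ρv² = P_stag − P_static.
ΔP = ½·1000·13.37² = 89380 Pa.

ΔP ≈ 89.38 kPa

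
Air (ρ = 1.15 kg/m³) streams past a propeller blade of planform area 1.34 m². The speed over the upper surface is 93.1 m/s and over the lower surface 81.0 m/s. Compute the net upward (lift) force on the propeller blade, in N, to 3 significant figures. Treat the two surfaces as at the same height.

With equal heights on the two surfaces, Bernoulli gives P_lower − P_upper = ½ρ(v_upper² − v_lower²).
ΔP = ½·1.15·(93.1² − 81.0²) = 1210 Pa.
Lift = ΔP · A = 1210 × 1.34 = 1620 N.

F ≈ 1620 N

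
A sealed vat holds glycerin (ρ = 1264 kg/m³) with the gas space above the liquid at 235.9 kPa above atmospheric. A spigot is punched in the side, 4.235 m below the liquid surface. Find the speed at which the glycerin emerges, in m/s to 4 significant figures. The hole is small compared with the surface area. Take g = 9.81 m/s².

Take point 1 at the surface (v₁ ≈ 0) and point 2 at the hole (at atmospheric pressure). Bernoulli: P₁ + ρg h = P_atm + ½ρv₂².
With P₁ − P_atm = 235900 Pa, v₂ = √(2gh + 2ΔP/ρ) = √(2·9.81·4.235 + 2·235900/1264) = 21.36 m/s.

v ≈ 21.36 m/s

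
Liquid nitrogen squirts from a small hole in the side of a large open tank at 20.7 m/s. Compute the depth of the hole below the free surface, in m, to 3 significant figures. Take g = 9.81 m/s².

Torricelli: v = √(2gh), so h = v²/(2g).
h = 20.7²/(2·9.81) = 428/19.62 = 21.8 m.

h = 21.8 m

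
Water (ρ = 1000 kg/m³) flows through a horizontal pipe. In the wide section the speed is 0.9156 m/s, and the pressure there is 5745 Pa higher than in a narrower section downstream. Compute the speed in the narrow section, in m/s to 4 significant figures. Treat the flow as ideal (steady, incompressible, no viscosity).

v₂ = 3.511 m/s

With h₁ = h₂, rearranging Bernoulli gives v₂ = √(v₁² + 2ΔP/ρ).
v₂ = √(0.9156² + 2·5745/1000) = √(0.8383 + 11.49) = 3.511 m/s.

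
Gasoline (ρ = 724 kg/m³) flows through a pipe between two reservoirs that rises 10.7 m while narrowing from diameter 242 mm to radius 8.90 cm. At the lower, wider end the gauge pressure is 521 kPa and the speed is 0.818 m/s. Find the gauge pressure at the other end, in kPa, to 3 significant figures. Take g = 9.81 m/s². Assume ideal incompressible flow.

444 kPa

Mass conservation (A₁v₁ = A₂v₂) gives v₂ = 0.818 × 460/249 = 1.51 m/s.
Applying Bernoulli between the two ends and solving for P₂: P₂ = P₁ + ½ρ(v₁² − v₂²) − ρgΔh.
P₂ = 521000 + ½·724·(0.818² − 1.51²) − 724·9.81·(+10.7) = 521000 + (-585) − (76000) = 444000 Pa.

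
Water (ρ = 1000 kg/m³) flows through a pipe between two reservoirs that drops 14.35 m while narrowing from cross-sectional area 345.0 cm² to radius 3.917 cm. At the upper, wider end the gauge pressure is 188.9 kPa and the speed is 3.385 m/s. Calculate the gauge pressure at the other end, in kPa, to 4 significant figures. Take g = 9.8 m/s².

Continuity gives A₁v₁ = A₂v₂, so v₂ = (345.0 cm²)/(48.20 cm²) × 3.385 m/s = 24.23 m/s.
Energy conservation along the streamline gives P₂ = P₁ − ½ρ(v₂² − v₁²) − ρg(h₂ − h₁).
P₂ = 188900 + ½·1000·(3.385² − 24.23²) − 1000·9.8·(−14.35) = 188900 + (-287800) − (-140600) = 41760 Pa.

P₂ = 41.76 kPa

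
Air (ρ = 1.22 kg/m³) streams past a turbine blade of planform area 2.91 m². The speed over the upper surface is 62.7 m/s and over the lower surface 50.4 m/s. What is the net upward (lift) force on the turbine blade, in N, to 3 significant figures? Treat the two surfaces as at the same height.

From P + ½ρv² = const at equal height, P_low − P_up = ½ρ(v_up² − v_low²).
ΔP = ½·1.22·(62.7² − 50.4²) = 849 Pa.
Lift = ΔP · A = 849 × 2.91 = 2470 N.

F ≈ 2470 N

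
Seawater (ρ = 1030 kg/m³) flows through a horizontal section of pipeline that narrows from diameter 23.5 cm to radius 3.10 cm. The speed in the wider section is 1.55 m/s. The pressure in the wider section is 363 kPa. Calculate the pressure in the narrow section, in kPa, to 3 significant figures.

P₂ ≈ 109 kPa

Mass conservation (A₁v₁ = A₂v₂) gives v₂ = 1.55 × 434/30.2 = 22.3 m/s.
Bernoulli (h₁ = h₂): P₁ − P₂ = ½ρ(v₂² − v₁²).
P₂ = P₁ − ½ρ(v₂² − v₁²) = 363000 − ½·1030·(22.3² − 1.55²) = 363000 − 254000 = 109000 Pa.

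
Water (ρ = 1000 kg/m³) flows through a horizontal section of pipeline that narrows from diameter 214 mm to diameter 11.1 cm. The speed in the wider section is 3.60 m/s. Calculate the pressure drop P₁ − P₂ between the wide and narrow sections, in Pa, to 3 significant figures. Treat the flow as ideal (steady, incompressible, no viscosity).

The volume flow rate is constant, so v₂ = (A₁/A₂)v₁ = (360/96.8)·3.60 = 13.4 m/s.
Along the horizontal streamline, P + ½ρv² is constant.
P₁ − P₂ = ½·1000·(13.4² − 3.60²) = ½·1000·166 = 83000 Pa.

ΔP ≈ 83000 Pa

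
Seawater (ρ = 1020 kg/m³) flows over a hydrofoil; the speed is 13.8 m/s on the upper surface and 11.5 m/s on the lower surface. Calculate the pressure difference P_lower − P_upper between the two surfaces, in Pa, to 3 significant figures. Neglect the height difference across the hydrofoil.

ΔP ≈ 29700 Pa

The pressure is lower where the speed is higher: ΔP = ½ρ(v_up² − v_low²).
ΔP = ½·1020·(13.8² − 11.5²) = 29700 Pa.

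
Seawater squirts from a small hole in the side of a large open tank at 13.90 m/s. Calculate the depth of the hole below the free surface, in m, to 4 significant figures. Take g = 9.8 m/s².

h ≈ 9.858 m

For a small hole in a large open tank, ½v² = gh, giving h = v²/(2g).
h = 13.90²/(2·9.8) = 193.2/19.60 = 9.858 m.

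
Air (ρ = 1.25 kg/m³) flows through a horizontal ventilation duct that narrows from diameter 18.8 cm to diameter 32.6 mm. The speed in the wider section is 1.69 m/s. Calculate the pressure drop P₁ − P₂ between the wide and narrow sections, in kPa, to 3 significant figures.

The volume flow rate is constant, so v₂ = (A₁/A₂)v₁ = (278/8.35)·1.69 = 56.2 m/s.
Bernoulli (h₁ = h₂): P₁ − P₂ = ½ρ(v₂² − v₁²).
P₁ − P₂ = ½·1.25·(56.2² − 1.69²) = ½·1.25·3160 = 1970 Pa.

ΔP = 1.97 kPa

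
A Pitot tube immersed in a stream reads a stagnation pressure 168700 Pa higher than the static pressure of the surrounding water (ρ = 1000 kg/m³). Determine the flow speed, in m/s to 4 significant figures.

The dynamic pressure equals the rise in static pressure at the stagnation point: ΔP = ½ρv².
v = √(2ΔP/ρ) = √(2·168700/1000) = 18.37 m/s.

v ≈ 18.37 m/s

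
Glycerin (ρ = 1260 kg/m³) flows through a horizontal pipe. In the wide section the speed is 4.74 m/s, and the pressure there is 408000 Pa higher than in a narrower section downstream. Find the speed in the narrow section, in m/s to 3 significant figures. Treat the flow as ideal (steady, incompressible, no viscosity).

Along the level pipe P + ½ρv² is conserved, hence v₂² = v₁² + 2(P₁ − P₂)/ρ.
v₂ = √(4.74² + 2·408000/1260) = √(22.5 + 648) = 25.9 m/s.

v₂ ≈ 25.9 m/s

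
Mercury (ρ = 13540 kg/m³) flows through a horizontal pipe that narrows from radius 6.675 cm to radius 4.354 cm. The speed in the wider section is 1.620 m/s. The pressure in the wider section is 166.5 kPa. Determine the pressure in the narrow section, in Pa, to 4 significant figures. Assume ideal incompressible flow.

Continuity gives A₁v₁ = A₂v₂, so v₂ = (140.0 cm²)/(59.56 cm²) × 1.620 m/s = 3.808 m/s.
With no height change, Bernoulli's equation is P₁ + ½ρv₁² = P₂ + ½ρv₂².
P₂ = P₁ − ½ρ(v₂² − v₁²) = 166500 − ½·13540·(3.808² − 1.620²) = 166500 − 80380 = 86120 Pa.

P₂ = 86120 Pa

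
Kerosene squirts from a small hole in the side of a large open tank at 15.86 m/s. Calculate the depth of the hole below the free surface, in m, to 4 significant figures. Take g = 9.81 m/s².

12.82 m

For a small hole in a large open tank, ½v² = gh, giving h = v²/(2g).
h = 15.86²/(2·9.81) = 251.5/19.62 = 12.82 m.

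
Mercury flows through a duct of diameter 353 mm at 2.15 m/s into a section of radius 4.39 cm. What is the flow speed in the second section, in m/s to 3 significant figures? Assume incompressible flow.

v₂ = 34.8 m/s

Continuity gives A₁v₁ = A₂v₂, so v₂ = (979 cm²)/(60.5 cm²) × 2.15 m/s = 34.8 m/s.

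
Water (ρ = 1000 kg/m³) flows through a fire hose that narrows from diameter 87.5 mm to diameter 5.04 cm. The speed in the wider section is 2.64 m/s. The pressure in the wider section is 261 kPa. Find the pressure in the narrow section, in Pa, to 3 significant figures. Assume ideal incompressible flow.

Mass conservation (A₁v₁ = A₂v₂) gives v₂ = 2.64 × 60.1/20.0 = 7.96 m/s.
Along the horizontal streamline, P + ½ρv² is constant.
P₂ = P₁ − ½ρ(v₂² − v₁²) = 261000 − ½·1000·(7.96² − 2.64²) = 261000 − 28200 = 233000 Pa.

233000 Pa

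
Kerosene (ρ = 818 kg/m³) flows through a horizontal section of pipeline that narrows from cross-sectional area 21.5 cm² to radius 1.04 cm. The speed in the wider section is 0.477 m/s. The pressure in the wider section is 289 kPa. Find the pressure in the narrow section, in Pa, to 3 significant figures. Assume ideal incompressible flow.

By continuity, v₂ = v₁·A₁/A₂ = 0.477·(21.5/3.40) = 3.02 m/s.
Bernoulli (h₁ = h₂): P₁ − P₂ = ½ρ(v₂² − v₁²).
P₂ = P₁ − ½ρ(v₂² − v₁²) = 289000 − ½·818·(3.02² − 0.477²) = 289000 − 3630 = 285000 Pa.

P₂ ≈ 285000 Pa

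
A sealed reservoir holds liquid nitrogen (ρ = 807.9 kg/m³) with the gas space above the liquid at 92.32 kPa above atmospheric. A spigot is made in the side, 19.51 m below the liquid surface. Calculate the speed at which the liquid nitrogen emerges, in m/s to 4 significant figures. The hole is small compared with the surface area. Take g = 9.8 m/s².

Take point 1 at the surface (v₁ ≈ 0) and point 2 at the hole (at atmospheric pressure). Bernoulli: P₁ + ρg h = P_atm + ½ρv₂².
With P₁ − P_atm = 92320 Pa, v₂ = √(2gh + 2ΔP/ρ) = √(2·9.8·19.51 + 2·92320/807.9) = 24.72 m/s.

v ≈ 24.72 m/s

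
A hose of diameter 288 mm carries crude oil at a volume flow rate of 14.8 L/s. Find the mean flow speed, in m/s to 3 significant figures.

Q = 14.8 L/s = 0.0148 m³/s.
v = Q/A = 0.0148 / 0.0651 = 0.227 m/s.

v = 0.227 m/s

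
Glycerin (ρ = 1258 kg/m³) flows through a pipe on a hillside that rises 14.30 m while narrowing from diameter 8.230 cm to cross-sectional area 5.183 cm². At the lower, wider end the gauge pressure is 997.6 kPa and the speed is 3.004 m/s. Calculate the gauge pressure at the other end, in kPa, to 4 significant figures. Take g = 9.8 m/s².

By continuity, v₂ = v₁·A₁/A₂ = 3.004·(53.20/5.183) = 30.83 m/s.
Energy conservation along the streamline gives P₂ = P₁ − ½ρ(v₂² − v₁²) − ρg(h₂ − h₁).
P₂ = 997600 + ½·1258·(3.004² − 30.83²) − 1258·9.8·(+14.30) = 997600 + (-592300) − (176300) = 229000 Pa.

P₂ ≈ 229.0 kPa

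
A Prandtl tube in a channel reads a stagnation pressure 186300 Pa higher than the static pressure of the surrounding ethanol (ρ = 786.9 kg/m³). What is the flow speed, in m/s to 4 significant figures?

At the stagnation point the flow is brought to rest, so Bernoulli gives P_stag − P_static = ½ρv².
v = √(2ΔP/ρ) = √(2·186300/786.9) = 21.76 m/s.

21.76 m/s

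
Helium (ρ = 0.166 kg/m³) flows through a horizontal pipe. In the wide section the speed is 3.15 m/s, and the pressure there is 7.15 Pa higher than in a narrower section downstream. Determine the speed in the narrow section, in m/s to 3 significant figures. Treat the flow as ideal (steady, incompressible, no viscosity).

v₂ ≈ 9.80 m/s

Horizontal Bernoulli: P₁ + ½ρv₁² = P₂ + ½ρv₂², so v₂² = v₁² + 2(P₁ − P₂)/ρ.
v₂ = √(3.15² + 2·7.15/0.166) = √(9.92 + 86.1) = 9.80 m/s.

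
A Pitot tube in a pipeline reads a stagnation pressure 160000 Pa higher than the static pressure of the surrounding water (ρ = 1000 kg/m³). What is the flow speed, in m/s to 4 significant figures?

Bernoulli between the free stream and the stagnation point: ½ρv² = P_stag − P_static.
v = √(2ΔP/ρ) = √(2·160000/1000) = 17.89 m/s.

v ≈ 17.89 m/s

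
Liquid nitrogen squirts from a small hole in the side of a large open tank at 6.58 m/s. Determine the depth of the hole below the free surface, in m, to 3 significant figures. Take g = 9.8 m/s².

h ≈ 2.21 m

For a small hole in a large open tank, ½v² = gh, giving h = v²/(2g).
h = 6.58²/(2·9.8) = 43.3/19.60 = 2.21 m.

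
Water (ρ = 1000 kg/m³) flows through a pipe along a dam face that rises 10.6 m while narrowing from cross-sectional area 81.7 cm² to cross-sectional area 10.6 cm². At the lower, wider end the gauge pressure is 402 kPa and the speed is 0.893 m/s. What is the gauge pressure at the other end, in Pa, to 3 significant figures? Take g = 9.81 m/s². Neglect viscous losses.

By continuity, v₂ = v₁·A₁/A₂ = 0.893·(81.7/10.6) = 6.88 m/s.
Applying Bernoulli between the two ends and solving for P₂: P₂ = P₁ + ½ρ(v₁² − v₂²) − ρgΔh.
P₂ = 402000 + ½·1000·(0.893² − 6.88²) − 1000·9.81·(+10.6) = 402000 + (-23300) − (104000) = 275000 Pa.

P₂ ≈ 275000 Pa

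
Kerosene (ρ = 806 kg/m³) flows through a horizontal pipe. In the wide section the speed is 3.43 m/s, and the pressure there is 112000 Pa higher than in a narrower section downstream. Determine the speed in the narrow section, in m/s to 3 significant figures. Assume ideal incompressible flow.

v₂ = 17.0 m/s

Along the level pipe P + ½ρv² is conserved, hence v₂² = v₁² + 2(P₁ − P₂)/ρ.
v₂ = √(3.43² + 2·112000/806) = √(11.8 + 278) = 17.0 m/s.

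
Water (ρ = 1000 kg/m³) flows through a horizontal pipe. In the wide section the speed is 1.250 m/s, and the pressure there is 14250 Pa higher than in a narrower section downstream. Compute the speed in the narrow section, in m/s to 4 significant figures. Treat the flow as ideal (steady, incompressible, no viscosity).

v₂ = 5.483 m/s

Along the level pipe P + ½ρv² is conserved, hence v₂² = v₁² + 2(P₁ − P₂)/ρ.
v₂ = √(1.250² + 2·14250/1000) = √(1.562 + 28.50) = 5.483 m/s.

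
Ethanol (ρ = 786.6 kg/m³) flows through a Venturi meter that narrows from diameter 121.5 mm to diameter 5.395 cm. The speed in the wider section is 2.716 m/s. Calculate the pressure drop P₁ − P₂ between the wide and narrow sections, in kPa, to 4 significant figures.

The volume flow rate is constant, so v₂ = (A₁/A₂)v₁ = (115.9/22.86)·2.716 = 13.78 m/s.
The pipe is horizontal, so Bernoulli reduces to P₁ + ½ρv₁² = P₂ + ½ρv₂².
P₁ − P₂ = ½·786.6·(13.78² − 2.716²) = ½·786.6·182.4 = 71730 Pa.

ΔP ≈ 71.73 kPa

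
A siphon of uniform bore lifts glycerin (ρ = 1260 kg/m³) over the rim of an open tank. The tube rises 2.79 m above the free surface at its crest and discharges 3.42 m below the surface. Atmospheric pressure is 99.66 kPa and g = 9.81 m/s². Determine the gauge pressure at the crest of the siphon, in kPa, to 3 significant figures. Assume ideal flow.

-76.8 kPa

The outlet speed comes from Torricelli: v = √(2g·3.42) = 8.19 m/s.
Continuity keeps v the same throughout the tube; from surface to crest, P_atm + 0 = P_top + ½ρv² + ρg·h_top.
P_top = 99660 − ½·1260·8.19² − 1260·9.81·2.79 = 22900 Pa. So P_gauge = P_top − P_atm = -76800 Pa.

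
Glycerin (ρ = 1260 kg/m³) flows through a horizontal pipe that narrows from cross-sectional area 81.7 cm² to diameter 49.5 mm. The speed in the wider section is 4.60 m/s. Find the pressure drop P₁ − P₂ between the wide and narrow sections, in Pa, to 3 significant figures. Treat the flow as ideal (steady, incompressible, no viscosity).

227000 Pa

Mass conservation (A₁v₁ = A₂v₂) gives v₂ = 4.60 × 81.7/19.2 = 19.5 m/s.
The pipe is horizontal, so Bernoulli reduces to P₁ + ½ρv₁² = P₂ + ½ρv₂².
P₁ − P₂ = ½·1260·(19.5² − 4.60²) = ½·1260·360 = 227000 Pa.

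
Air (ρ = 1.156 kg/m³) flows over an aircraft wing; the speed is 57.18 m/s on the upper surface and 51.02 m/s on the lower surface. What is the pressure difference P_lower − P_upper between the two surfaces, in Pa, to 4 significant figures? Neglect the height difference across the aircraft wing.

ΔP ≈ 385.2 Pa

With negligible Δh, P + ½ρv² is constant, so P_low − P_up = ½ρ(v_up² − v_low²).
ΔP = ½·1.156·(57.18² − 51.02²) = 385.2 Pa.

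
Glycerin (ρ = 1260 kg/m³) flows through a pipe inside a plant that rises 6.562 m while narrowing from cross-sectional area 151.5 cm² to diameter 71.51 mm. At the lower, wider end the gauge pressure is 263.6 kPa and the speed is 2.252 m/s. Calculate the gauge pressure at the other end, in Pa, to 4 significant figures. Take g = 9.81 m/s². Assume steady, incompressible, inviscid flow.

P₂ ≈ 140200 Pa

By continuity, v₂ = v₁·A₁/A₂ = 2.252·(151.5/40.16) = 8.495 m/s.
Energy conservation along the streamline gives P₂ = P₁ − ½ρ(v₂² − v₁²) − ρg(h₂ − h₁).
P₂ = 263600 + ½·1260·(2.252² − 8.495²) − 1260·9.81·(+6.562) = 263600 + (-42270) − (81110) = 140200 Pa.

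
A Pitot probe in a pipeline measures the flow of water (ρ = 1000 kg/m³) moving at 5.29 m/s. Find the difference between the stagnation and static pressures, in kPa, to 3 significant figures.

14.0 kPa

Bernoulli between the free stream and the stagnation point: ½ρv² = P_stag − P_static.
ΔP = ½·1000·5.29² = 14000 Pa.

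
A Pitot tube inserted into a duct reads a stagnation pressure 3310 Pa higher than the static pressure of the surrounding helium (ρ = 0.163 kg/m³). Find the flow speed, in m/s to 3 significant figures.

v ≈ 202 m/s

The dynamic pressure equals the rise in static pressure at the stagnation point: ΔP = ½ρv².
v = √(2ΔP/ρ) = √(2·3310/0.163) = 202 m/s.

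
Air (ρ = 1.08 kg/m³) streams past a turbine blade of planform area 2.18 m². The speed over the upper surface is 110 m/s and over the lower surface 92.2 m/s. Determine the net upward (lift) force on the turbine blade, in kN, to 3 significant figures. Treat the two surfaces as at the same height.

F ≈ 4.24 kN

With equal heights on the two surfaces, Bernoulli gives P_lower − P_upper = ½ρ(v_upper² − v_lower²).
ΔP = ½·1.08·(110² − 92.2²) = 1940 Pa.
Lift = ΔP · A = 1940 × 2.18 = 4240 N.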